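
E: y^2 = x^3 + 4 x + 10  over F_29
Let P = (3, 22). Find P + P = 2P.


Doubling: s = (3 x1^2 + a) / (2 y1)
s = (3*3^2 + 4) / (2*22) mod 29 = 4
x3 = s^2 - 2 x1 mod 29 = 4^2 - 2*3 = 10
y3 = s (x1 - x3) - y1 mod 29 = 4 * (3 - 10) - 22 = 8

2P = (10, 8)


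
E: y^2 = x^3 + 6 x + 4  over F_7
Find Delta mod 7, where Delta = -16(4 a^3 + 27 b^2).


4 a^3 + 27 b^2 = 4*6^3 + 27*4^2 = 864 + 432 = 1296
Delta = -16 * (1296) = -20736
Delta mod 7 = 5

Delta = 5 (mod 7)


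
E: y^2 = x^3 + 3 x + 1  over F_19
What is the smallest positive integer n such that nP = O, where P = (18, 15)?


Compute successive multiples of P until we hit O:
  1P = (18, 15)
  2P = (18, 4)
  3P = O

ord(P) = 3


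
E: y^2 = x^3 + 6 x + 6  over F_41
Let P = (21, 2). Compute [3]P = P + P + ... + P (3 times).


k = 3 = 11_2 (binary, LSB first: 11)
Double-and-add from P = (21, 2):
  bit 0 = 1: acc = O + (21, 2) = (21, 2)
  bit 1 = 1: acc = (21, 2) + (35, 0) = (21, 39)

3P = (21, 39)


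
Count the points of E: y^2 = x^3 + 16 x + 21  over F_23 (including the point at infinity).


For each x in F_23, count y with y^2 = x^3 + 16 x + 21 mod 23:
  x = 3: RHS = 4, y in [2, 21]  -> 2 point(s)
  x = 7: RHS = 16, y in [4, 19]  -> 2 point(s)
  x = 10: RHS = 8, y in [10, 13]  -> 2 point(s)
  x = 12: RHS = 9, y in [3, 20]  -> 2 point(s)
  x = 15: RHS = 2, y in [5, 18]  -> 2 point(s)
  x = 16: RHS = 3, y in [7, 16]  -> 2 point(s)
  x = 17: RHS = 8, y in [10, 13]  -> 2 point(s)
  x = 18: RHS = 0, y in [0]  -> 1 point(s)
  x = 19: RHS = 8, y in [10, 13]  -> 2 point(s)
  x = 21: RHS = 4, y in [2, 21]  -> 2 point(s)
  x = 22: RHS = 4, y in [2, 21]  -> 2 point(s)
Affine points: 21. Add the point at infinity: total = 22.

#E(F_23) = 22


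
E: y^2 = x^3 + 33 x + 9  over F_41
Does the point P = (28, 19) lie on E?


Check whether y^2 = x^3 + 33 x + 9 (mod 41) for (x, y) = (28, 19).
LHS: y^2 = 19^2 mod 41 = 33
RHS: x^3 + 33 x + 9 = 28^3 + 33*28 + 9 mod 41 = 7
LHS != RHS

No, not on the curve


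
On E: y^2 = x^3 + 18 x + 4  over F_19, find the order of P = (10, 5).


Compute successive multiples of P until we hit O:
  1P = (10, 5)
  2P = (4, 11)
  3P = (6, 10)
  4P = (1, 17)
  5P = (14, 13)
  6P = (18, 17)
  7P = (17, 13)
  8P = (3, 3)
  ... (continuing to 23P)
  23P = O

ord(P) = 23


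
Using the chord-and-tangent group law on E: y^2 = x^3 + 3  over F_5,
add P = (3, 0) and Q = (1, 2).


P != Q, so use the chord formula.
s = (y2 - y1) / (x2 - x1) = (2) / (3) mod 5 = 4
x3 = s^2 - x1 - x2 mod 5 = 4^2 - 3 - 1 = 2
y3 = s (x1 - x3) - y1 mod 5 = 4 * (3 - 2) - 0 = 4

P + Q = (2, 4)


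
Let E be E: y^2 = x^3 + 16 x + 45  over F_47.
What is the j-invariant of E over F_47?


Delta = -16(4 a^3 + 27 b^2) mod 47 = 33
-1728 * (4 a)^3 = -1728 * (4*16)^3 mod 47 = 40
j = 40 * 33^(-1) mod 47 = 24

j = 24 (mod 47)


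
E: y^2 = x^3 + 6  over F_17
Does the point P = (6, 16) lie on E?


Check whether y^2 = x^3 + 0 x + 6 (mod 17) for (x, y) = (6, 16).
LHS: y^2 = 16^2 mod 17 = 1
RHS: x^3 + 0 x + 6 = 6^3 + 0*6 + 6 mod 17 = 1
LHS = RHS

Yes, on the curve


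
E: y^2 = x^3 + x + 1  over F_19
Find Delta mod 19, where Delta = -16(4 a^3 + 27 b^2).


4 a^3 + 27 b^2 = 4*1^3 + 27*1^2 = 4 + 27 = 31
Delta = -16 * (31) = -496
Delta mod 19 = 17

Delta = 17 (mod 19)


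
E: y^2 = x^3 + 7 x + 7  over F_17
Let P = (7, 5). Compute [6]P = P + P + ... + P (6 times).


k = 6 = 110_2 (binary, LSB first: 011)
Double-and-add from P = (7, 5):
  bit 0 = 0: acc unchanged = O
  bit 1 = 1: acc = O + (11, 15) = (11, 15)
  bit 2 = 1: acc = (11, 15) + (13, 0) = (11, 2)

6P = (11, 2)


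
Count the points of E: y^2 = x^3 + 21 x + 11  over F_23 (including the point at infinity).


For each x in F_23, count y with y^2 = x^3 + 21 x + 11 mod 23:
  x = 3: RHS = 9, y in [3, 20]  -> 2 point(s)
  x = 6: RHS = 8, y in [10, 13]  -> 2 point(s)
  x = 7: RHS = 18, y in [8, 15]  -> 2 point(s)
  x = 8: RHS = 1, y in [1, 22]  -> 2 point(s)
  x = 9: RHS = 9, y in [3, 20]  -> 2 point(s)
  x = 10: RHS = 2, y in [5, 18]  -> 2 point(s)
  x = 11: RHS = 9, y in [3, 20]  -> 2 point(s)
  x = 12: RHS = 13, y in [6, 17]  -> 2 point(s)
  x = 14: RHS = 13, y in [6, 17]  -> 2 point(s)
  x = 16: RHS = 4, y in [2, 21]  -> 2 point(s)
  x = 19: RHS = 1, y in [1, 22]  -> 2 point(s)
  x = 20: RHS = 13, y in [6, 17]  -> 2 point(s)
  x = 22: RHS = 12, y in [9, 14]  -> 2 point(s)
Affine points: 26. Add the point at infinity: total = 27.

#E(F_23) = 27


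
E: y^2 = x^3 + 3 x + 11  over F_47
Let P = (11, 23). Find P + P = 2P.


Doubling: s = (3 x1^2 + a) / (2 y1)
s = (3*11^2 + 3) / (2*23) mod 47 = 10
x3 = s^2 - 2 x1 mod 47 = 10^2 - 2*11 = 31
y3 = s (x1 - x3) - y1 mod 47 = 10 * (11 - 31) - 23 = 12

2P = (31, 12)


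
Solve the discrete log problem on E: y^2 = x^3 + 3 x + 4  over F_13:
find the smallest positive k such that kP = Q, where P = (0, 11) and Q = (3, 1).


Enumerate multiples of P until we hit Q = (3, 1):
  1P = (0, 11)
  2P = (3, 1)
Match found at i = 2.

k = 2


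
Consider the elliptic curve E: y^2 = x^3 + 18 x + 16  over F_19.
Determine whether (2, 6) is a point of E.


Check whether y^2 = x^3 + 18 x + 16 (mod 19) for (x, y) = (2, 6).
LHS: y^2 = 6^2 mod 19 = 17
RHS: x^3 + 18 x + 16 = 2^3 + 18*2 + 16 mod 19 = 3
LHS != RHS

No, not on the curve


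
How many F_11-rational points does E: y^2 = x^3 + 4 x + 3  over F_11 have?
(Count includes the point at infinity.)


For each x in F_11, count y with y^2 = x^3 + 4 x + 3 mod 11:
  x = 0: RHS = 3, y in [5, 6]  -> 2 point(s)
  x = 3: RHS = 9, y in [3, 8]  -> 2 point(s)
  x = 5: RHS = 5, y in [4, 7]  -> 2 point(s)
  x = 6: RHS = 1, y in [1, 10]  -> 2 point(s)
  x = 7: RHS = 0, y in [0]  -> 1 point(s)
  x = 9: RHS = 9, y in [3, 8]  -> 2 point(s)
  x = 10: RHS = 9, y in [3, 8]  -> 2 point(s)
Affine points: 13. Add the point at infinity: total = 14.

#E(F_11) = 14


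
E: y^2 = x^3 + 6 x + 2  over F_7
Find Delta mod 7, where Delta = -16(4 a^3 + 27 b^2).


4 a^3 + 27 b^2 = 4*6^3 + 27*2^2 = 864 + 108 = 972
Delta = -16 * (972) = -15552
Delta mod 7 = 2

Delta = 2 (mod 7)


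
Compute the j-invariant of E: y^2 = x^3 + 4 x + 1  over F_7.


Delta = -16(4 a^3 + 27 b^2) mod 7 = 1
-1728 * (4 a)^3 = -1728 * (4*4)^3 mod 7 = 1
j = 1 * 1^(-1) mod 7 = 1

j = 1 (mod 7)


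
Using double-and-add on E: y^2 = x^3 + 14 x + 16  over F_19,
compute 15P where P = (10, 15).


k = 15 = 1111_2 (binary, LSB first: 1111)
Double-and-add from P = (10, 15):
  bit 0 = 1: acc = O + (10, 15) = (10, 15)
  bit 1 = 1: acc = (10, 15) + (16, 2) = (13, 1)
  bit 2 = 1: acc = (13, 1) + (3, 3) = (0, 4)
  bit 3 = 1: acc = (0, 4) + (18, 18) = (7, 18)

15P = (7, 18)


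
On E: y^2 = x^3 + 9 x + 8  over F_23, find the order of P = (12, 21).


Compute successive multiples of P until we hit O:
  1P = (12, 21)
  2P = (0, 13)
  3P = (14, 16)
  4P = (9, 6)
  5P = (4, 19)
  6P = (20, 0)
  7P = (4, 4)
  8P = (9, 17)
  ... (continuing to 12P)
  12P = O

ord(P) = 12


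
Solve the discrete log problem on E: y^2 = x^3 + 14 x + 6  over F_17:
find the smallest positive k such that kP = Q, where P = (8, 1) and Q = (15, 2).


Enumerate multiples of P until we hit Q = (15, 2):
  1P = (8, 1)
  2P = (2, 5)
  3P = (15, 15)
  4P = (15, 2)
Match found at i = 4.

k = 4


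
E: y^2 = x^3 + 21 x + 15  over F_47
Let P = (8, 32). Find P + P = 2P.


Doubling: s = (3 x1^2 + a) / (2 y1)
s = (3*8^2 + 21) / (2*32) mod 47 = 7
x3 = s^2 - 2 x1 mod 47 = 7^2 - 2*8 = 33
y3 = s (x1 - x3) - y1 mod 47 = 7 * (8 - 33) - 32 = 28

2P = (33, 28)


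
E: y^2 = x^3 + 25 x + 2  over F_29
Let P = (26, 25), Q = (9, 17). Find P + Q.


P != Q, so use the chord formula.
s = (y2 - y1) / (x2 - x1) = (21) / (12) mod 29 = 9
x3 = s^2 - x1 - x2 mod 29 = 9^2 - 26 - 9 = 17
y3 = s (x1 - x3) - y1 mod 29 = 9 * (26 - 17) - 25 = 27

P + Q = (17, 27)


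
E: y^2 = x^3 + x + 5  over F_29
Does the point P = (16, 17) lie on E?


Check whether y^2 = x^3 + 1 x + 5 (mod 29) for (x, y) = (16, 17).
LHS: y^2 = 17^2 mod 29 = 28
RHS: x^3 + 1 x + 5 = 16^3 + 1*16 + 5 mod 29 = 28
LHS = RHS

Yes, on the curve


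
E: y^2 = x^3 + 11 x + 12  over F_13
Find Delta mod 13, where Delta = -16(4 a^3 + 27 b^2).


4 a^3 + 27 b^2 = 4*11^3 + 27*12^2 = 5324 + 3888 = 9212
Delta = -16 * (9212) = -147392
Delta mod 13 = 2

Delta = 2 (mod 13)


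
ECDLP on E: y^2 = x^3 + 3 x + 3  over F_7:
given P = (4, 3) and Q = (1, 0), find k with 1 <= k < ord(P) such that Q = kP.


Enumerate multiples of P until we hit Q = (1, 0):
  1P = (4, 3)
  2P = (3, 2)
  3P = (1, 0)
Match found at i = 3.

k = 3


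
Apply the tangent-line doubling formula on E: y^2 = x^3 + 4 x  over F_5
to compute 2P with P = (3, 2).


Doubling: s = (3 x1^2 + a) / (2 y1)
s = (3*3^2 + 4) / (2*2) mod 5 = 4
x3 = s^2 - 2 x1 mod 5 = 4^2 - 2*3 = 0
y3 = s (x1 - x3) - y1 mod 5 = 4 * (3 - 0) - 2 = 0

2P = (0, 0)


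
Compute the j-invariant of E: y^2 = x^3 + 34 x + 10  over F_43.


Delta = -16(4 a^3 + 27 b^2) mod 43 = 16
-1728 * (4 a)^3 = -1728 * (4*34)^3 mod 43 = 8
j = 8 * 16^(-1) mod 43 = 22

j = 22 (mod 43)


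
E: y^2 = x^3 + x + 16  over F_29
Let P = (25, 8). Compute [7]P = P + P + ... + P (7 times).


k = 7 = 111_2 (binary, LSB first: 111)
Double-and-add from P = (25, 8):
  bit 0 = 1: acc = O + (25, 8) = (25, 8)
  bit 1 = 1: acc = (25, 8) + (15, 19) = (5, 28)
  bit 2 = 1: acc = (5, 28) + (0, 25) = (0, 4)

7P = (0, 4)


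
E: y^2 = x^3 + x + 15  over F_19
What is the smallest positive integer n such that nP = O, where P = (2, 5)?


Compute successive multiples of P until we hit O:
  1P = (2, 5)
  2P = (7, 17)
  3P = (15, 17)
  4P = (6, 3)
  5P = (16, 2)
  6P = (12, 8)
  7P = (3, 8)
  8P = (4, 8)
  ... (continuing to 21P)
  21P = O

ord(P) = 21


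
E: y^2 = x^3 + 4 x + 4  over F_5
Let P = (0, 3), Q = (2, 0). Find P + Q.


P != Q, so use the chord formula.
s = (y2 - y1) / (x2 - x1) = (2) / (2) mod 5 = 1
x3 = s^2 - x1 - x2 mod 5 = 1^2 - 0 - 2 = 4
y3 = s (x1 - x3) - y1 mod 5 = 1 * (0 - 4) - 3 = 3

P + Q = (4, 3)


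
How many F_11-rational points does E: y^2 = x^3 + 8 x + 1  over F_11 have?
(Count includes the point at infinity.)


For each x in F_11, count y with y^2 = x^3 + 8 x + 1 mod 11:
  x = 0: RHS = 1, y in [1, 10]  -> 2 point(s)
  x = 2: RHS = 3, y in [5, 6]  -> 2 point(s)
  x = 4: RHS = 9, y in [3, 8]  -> 2 point(s)
  x = 5: RHS = 1, y in [1, 10]  -> 2 point(s)
  x = 6: RHS = 1, y in [1, 10]  -> 2 point(s)
  x = 7: RHS = 4, y in [2, 9]  -> 2 point(s)
  x = 8: RHS = 5, y in [4, 7]  -> 2 point(s)
  x = 10: RHS = 3, y in [5, 6]  -> 2 point(s)
Affine points: 16. Add the point at infinity: total = 17.

#E(F_11) = 17


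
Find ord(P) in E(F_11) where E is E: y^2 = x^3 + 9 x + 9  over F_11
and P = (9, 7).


Compute successive multiples of P until we hit O:
  1P = (9, 7)
  2P = (9, 4)
  3P = O

ord(P) = 3


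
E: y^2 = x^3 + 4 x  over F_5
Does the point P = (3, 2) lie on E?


Check whether y^2 = x^3 + 4 x + 0 (mod 5) for (x, y) = (3, 2).
LHS: y^2 = 2^2 mod 5 = 4
RHS: x^3 + 4 x + 0 = 3^3 + 4*3 + 0 mod 5 = 4
LHS = RHS

Yes, on the curve


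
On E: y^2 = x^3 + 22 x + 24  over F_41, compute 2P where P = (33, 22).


Doubling: s = (3 x1^2 + a) / (2 y1)
s = (3*33^2 + 22) / (2*22) mod 41 = 3
x3 = s^2 - 2 x1 mod 41 = 3^2 - 2*33 = 25
y3 = s (x1 - x3) - y1 mod 41 = 3 * (33 - 25) - 22 = 2

2P = (25, 2)


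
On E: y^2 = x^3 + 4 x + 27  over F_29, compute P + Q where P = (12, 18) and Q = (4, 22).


P != Q, so use the chord formula.
s = (y2 - y1) / (x2 - x1) = (4) / (21) mod 29 = 14
x3 = s^2 - x1 - x2 mod 29 = 14^2 - 12 - 4 = 6
y3 = s (x1 - x3) - y1 mod 29 = 14 * (12 - 6) - 18 = 8

P + Q = (6, 8)


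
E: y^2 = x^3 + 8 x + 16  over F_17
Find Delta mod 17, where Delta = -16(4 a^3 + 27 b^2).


4 a^3 + 27 b^2 = 4*8^3 + 27*16^2 = 2048 + 6912 = 8960
Delta = -16 * (8960) = -143360
Delta mod 17 = 1

Delta = 1 (mod 17)


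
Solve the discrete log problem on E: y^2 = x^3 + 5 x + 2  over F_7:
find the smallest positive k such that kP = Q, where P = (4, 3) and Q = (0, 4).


Enumerate multiples of P until we hit Q = (0, 4):
  1P = (4, 3)
  2P = (1, 6)
  3P = (3, 3)
  4P = (0, 4)
Match found at i = 4.

k = 4


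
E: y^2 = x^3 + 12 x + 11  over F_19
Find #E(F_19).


For each x in F_19, count y with y^2 = x^3 + 12 x + 11 mod 19:
  x = 0: RHS = 11, y in [7, 12]  -> 2 point(s)
  x = 1: RHS = 5, y in [9, 10]  -> 2 point(s)
  x = 2: RHS = 5, y in [9, 10]  -> 2 point(s)
  x = 3: RHS = 17, y in [6, 13]  -> 2 point(s)
  x = 4: RHS = 9, y in [3, 16]  -> 2 point(s)
  x = 5: RHS = 6, y in [5, 14]  -> 2 point(s)
  x = 7: RHS = 1, y in [1, 18]  -> 2 point(s)
  x = 8: RHS = 11, y in [7, 12]  -> 2 point(s)
  x = 11: RHS = 11, y in [7, 12]  -> 2 point(s)
  x = 14: RHS = 16, y in [4, 15]  -> 2 point(s)
  x = 16: RHS = 5, y in [9, 10]  -> 2 point(s)
  x = 17: RHS = 17, y in [6, 13]  -> 2 point(s)
  x = 18: RHS = 17, y in [6, 13]  -> 2 point(s)
Affine points: 26. Add the point at infinity: total = 27.

#E(F_19) = 27


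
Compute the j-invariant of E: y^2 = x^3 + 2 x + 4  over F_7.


Delta = -16(4 a^3 + 27 b^2) mod 7 = 3
-1728 * (4 a)^3 = -1728 * (4*2)^3 mod 7 = 1
j = 1 * 3^(-1) mod 7 = 5

j = 5 (mod 7)


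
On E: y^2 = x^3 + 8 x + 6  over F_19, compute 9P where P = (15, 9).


k = 9 = 1001_2 (binary, LSB first: 1001)
Double-and-add from P = (15, 9):
  bit 0 = 1: acc = O + (15, 9) = (15, 9)
  bit 1 = 0: acc unchanged = (15, 9)
  bit 2 = 0: acc unchanged = (15, 9)
  bit 3 = 1: acc = (15, 9) + (12, 14) = (18, 15)

9P = (18, 15)


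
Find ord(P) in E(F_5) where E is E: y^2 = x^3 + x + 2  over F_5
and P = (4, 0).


Compute successive multiples of P until we hit O:
  1P = (4, 0)
  2P = O

ord(P) = 2


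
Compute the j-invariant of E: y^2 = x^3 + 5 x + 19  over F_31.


Delta = -16(4 a^3 + 27 b^2) mod 31 = 7
-1728 * (4 a)^3 = -1728 * (4*5)^3 mod 31 = 16
j = 16 * 7^(-1) mod 31 = 20

j = 20 (mod 31)


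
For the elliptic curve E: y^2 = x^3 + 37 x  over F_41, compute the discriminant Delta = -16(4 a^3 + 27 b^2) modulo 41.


4 a^3 + 27 b^2 = 4*37^3 + 27*0^2 = 202612 + 0 = 202612
Delta = -16 * (202612) = -3241792
Delta mod 41 = 37

Delta = 37 (mod 41)


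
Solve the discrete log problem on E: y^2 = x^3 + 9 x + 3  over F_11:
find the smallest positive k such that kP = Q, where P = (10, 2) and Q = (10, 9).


Enumerate multiples of P until we hit Q = (10, 9):
  1P = (10, 2)
  2P = (0, 6)
  3P = (6, 3)
  4P = (4, 2)
  5P = (8, 9)
  6P = (8, 2)
  7P = (4, 9)
  8P = (6, 8)
  9P = (0, 5)
  10P = (10, 9)
Match found at i = 10.

k = 10


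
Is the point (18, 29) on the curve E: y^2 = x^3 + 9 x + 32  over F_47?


Check whether y^2 = x^3 + 9 x + 32 (mod 47) for (x, y) = (18, 29).
LHS: y^2 = 29^2 mod 47 = 42
RHS: x^3 + 9 x + 32 = 18^3 + 9*18 + 32 mod 47 = 10
LHS != RHS

No, not on the curve


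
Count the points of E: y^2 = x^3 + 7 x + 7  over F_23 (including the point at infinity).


For each x in F_23, count y with y^2 = x^3 + 7 x + 7 mod 23:
  x = 2: RHS = 6, y in [11, 12]  -> 2 point(s)
  x = 3: RHS = 9, y in [3, 20]  -> 2 point(s)
  x = 5: RHS = 6, y in [11, 12]  -> 2 point(s)
  x = 6: RHS = 12, y in [9, 14]  -> 2 point(s)
  x = 7: RHS = 8, y in [10, 13]  -> 2 point(s)
  x = 8: RHS = 0, y in [0]  -> 1 point(s)
  x = 11: RHS = 12, y in [9, 14]  -> 2 point(s)
  x = 12: RHS = 2, y in [5, 18]  -> 2 point(s)
  x = 13: RHS = 18, y in [8, 15]  -> 2 point(s)
  x = 16: RHS = 6, y in [11, 12]  -> 2 point(s)
  x = 17: RHS = 2, y in [5, 18]  -> 2 point(s)
  x = 18: RHS = 8, y in [10, 13]  -> 2 point(s)
  x = 21: RHS = 8, y in [10, 13]  -> 2 point(s)
Affine points: 25. Add the point at infinity: total = 26.

#E(F_23) = 26


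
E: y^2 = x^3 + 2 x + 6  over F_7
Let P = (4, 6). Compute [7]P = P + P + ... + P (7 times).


k = 7 = 111_2 (binary, LSB first: 111)
Double-and-add from P = (4, 6):
  bit 0 = 1: acc = O + (4, 6) = (4, 6)
  bit 1 = 1: acc = (4, 6) + (1, 3) = (3, 2)
  bit 2 = 1: acc = (3, 2) + (2, 2) = (2, 5)

7P = (2, 5)


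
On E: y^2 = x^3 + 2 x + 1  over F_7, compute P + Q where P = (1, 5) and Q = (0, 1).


P != Q, so use the chord formula.
s = (y2 - y1) / (x2 - x1) = (3) / (6) mod 7 = 4
x3 = s^2 - x1 - x2 mod 7 = 4^2 - 1 - 0 = 1
y3 = s (x1 - x3) - y1 mod 7 = 4 * (1 - 1) - 5 = 2

P + Q = (1, 2)


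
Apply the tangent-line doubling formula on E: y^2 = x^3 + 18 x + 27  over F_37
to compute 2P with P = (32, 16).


Doubling: s = (3 x1^2 + a) / (2 y1)
s = (3*32^2 + 18) / (2*16) mod 37 = 11
x3 = s^2 - 2 x1 mod 37 = 11^2 - 2*32 = 20
y3 = s (x1 - x3) - y1 mod 37 = 11 * (32 - 20) - 16 = 5

2P = (20, 5)


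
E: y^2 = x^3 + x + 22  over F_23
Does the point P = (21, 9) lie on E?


Check whether y^2 = x^3 + 1 x + 22 (mod 23) for (x, y) = (21, 9).
LHS: y^2 = 9^2 mod 23 = 12
RHS: x^3 + 1 x + 22 = 21^3 + 1*21 + 22 mod 23 = 12
LHS = RHS

Yes, on the curve


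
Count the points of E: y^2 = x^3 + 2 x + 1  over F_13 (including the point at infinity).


For each x in F_13, count y with y^2 = x^3 + 2 x + 1 mod 13:
  x = 0: RHS = 1, y in [1, 12]  -> 2 point(s)
  x = 1: RHS = 4, y in [2, 11]  -> 2 point(s)
  x = 2: RHS = 0, y in [0]  -> 1 point(s)
  x = 8: RHS = 9, y in [3, 10]  -> 2 point(s)
Affine points: 7. Add the point at infinity: total = 8.

#E(F_13) = 8


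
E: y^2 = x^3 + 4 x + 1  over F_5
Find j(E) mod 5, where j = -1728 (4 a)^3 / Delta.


Delta = -16(4 a^3 + 27 b^2) mod 5 = 2
-1728 * (4 a)^3 = -1728 * (4*4)^3 mod 5 = 2
j = 2 * 2^(-1) mod 5 = 1

j = 1 (mod 5)


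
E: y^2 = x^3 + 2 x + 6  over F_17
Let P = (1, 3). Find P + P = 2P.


Doubling: s = (3 x1^2 + a) / (2 y1)
s = (3*1^2 + 2) / (2*3) mod 17 = 15
x3 = s^2 - 2 x1 mod 17 = 15^2 - 2*1 = 2
y3 = s (x1 - x3) - y1 mod 17 = 15 * (1 - 2) - 3 = 16

2P = (2, 16)


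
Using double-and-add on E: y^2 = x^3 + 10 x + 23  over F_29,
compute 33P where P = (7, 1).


k = 33 = 100001_2 (binary, LSB first: 100001)
Double-and-add from P = (7, 1):
  bit 0 = 1: acc = O + (7, 1) = (7, 1)
  bit 1 = 0: acc unchanged = (7, 1)
  bit 2 = 0: acc unchanged = (7, 1)
  bit 3 = 0: acc unchanged = (7, 1)
  bit 4 = 0: acc unchanged = (7, 1)
  bit 5 = 1: acc = (7, 1) + (0, 9) = (2, 14)

33P = (2, 14)


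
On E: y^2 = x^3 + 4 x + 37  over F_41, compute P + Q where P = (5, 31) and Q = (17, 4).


P != Q, so use the chord formula.
s = (y2 - y1) / (x2 - x1) = (14) / (12) mod 41 = 8
x3 = s^2 - x1 - x2 mod 41 = 8^2 - 5 - 17 = 1
y3 = s (x1 - x3) - y1 mod 41 = 8 * (5 - 1) - 31 = 1

P + Q = (1, 1)


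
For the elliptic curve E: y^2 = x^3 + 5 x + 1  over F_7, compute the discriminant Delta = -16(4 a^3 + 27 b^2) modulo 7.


4 a^3 + 27 b^2 = 4*5^3 + 27*1^2 = 500 + 27 = 527
Delta = -16 * (527) = -8432
Delta mod 7 = 3

Delta = 3 (mod 7)


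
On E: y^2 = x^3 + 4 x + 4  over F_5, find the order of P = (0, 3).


Compute successive multiples of P until we hit O:
  1P = (0, 3)
  2P = (1, 3)
  3P = (4, 2)
  4P = (2, 0)
  5P = (4, 3)
  6P = (1, 2)
  7P = (0, 2)
  8P = O

ord(P) = 8


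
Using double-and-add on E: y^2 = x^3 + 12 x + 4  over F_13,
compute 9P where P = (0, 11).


k = 9 = 1001_2 (binary, LSB first: 1001)
Double-and-add from P = (0, 11):
  bit 0 = 1: acc = O + (0, 11) = (0, 11)
  bit 1 = 0: acc unchanged = (0, 11)
  bit 2 = 0: acc unchanged = (0, 11)
  bit 3 = 1: acc = (0, 11) + (2, 6) = (1, 11)

9P = (1, 11)


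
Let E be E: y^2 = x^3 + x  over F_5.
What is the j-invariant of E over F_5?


Delta = -16(4 a^3 + 27 b^2) mod 5 = 1
-1728 * (4 a)^3 = -1728 * (4*1)^3 mod 5 = 3
j = 3 * 1^(-1) mod 5 = 3

j = 3 (mod 5)


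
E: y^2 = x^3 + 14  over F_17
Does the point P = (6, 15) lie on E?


Check whether y^2 = x^3 + 0 x + 14 (mod 17) for (x, y) = (6, 15).
LHS: y^2 = 15^2 mod 17 = 4
RHS: x^3 + 0 x + 14 = 6^3 + 0*6 + 14 mod 17 = 9
LHS != RHS

No, not on the curve


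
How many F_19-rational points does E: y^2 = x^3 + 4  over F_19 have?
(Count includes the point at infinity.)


For each x in F_19, count y with y^2 = x^3 + 0 x + 4 mod 19:
  x = 0: RHS = 4, y in [2, 17]  -> 2 point(s)
  x = 1: RHS = 5, y in [9, 10]  -> 2 point(s)
  x = 4: RHS = 11, y in [7, 12]  -> 2 point(s)
  x = 6: RHS = 11, y in [7, 12]  -> 2 point(s)
  x = 7: RHS = 5, y in [9, 10]  -> 2 point(s)
  x = 9: RHS = 11, y in [7, 12]  -> 2 point(s)
  x = 10: RHS = 16, y in [4, 15]  -> 2 point(s)
  x = 11: RHS = 5, y in [9, 10]  -> 2 point(s)
  x = 13: RHS = 16, y in [4, 15]  -> 2 point(s)
  x = 15: RHS = 16, y in [4, 15]  -> 2 point(s)
Affine points: 20. Add the point at infinity: total = 21.

#E(F_19) = 21


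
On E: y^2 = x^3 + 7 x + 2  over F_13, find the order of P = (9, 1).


Compute successive multiples of P until we hit O:
  1P = (9, 1)
  2P = (7, 2)
  3P = (7, 11)
  4P = (9, 12)
  5P = O

ord(P) = 5


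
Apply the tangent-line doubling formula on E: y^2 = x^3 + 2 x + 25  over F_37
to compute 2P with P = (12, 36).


Doubling: s = (3 x1^2 + a) / (2 y1)
s = (3*12^2 + 2) / (2*36) mod 37 = 5
x3 = s^2 - 2 x1 mod 37 = 5^2 - 2*12 = 1
y3 = s (x1 - x3) - y1 mod 37 = 5 * (12 - 1) - 36 = 19

2P = (1, 19)


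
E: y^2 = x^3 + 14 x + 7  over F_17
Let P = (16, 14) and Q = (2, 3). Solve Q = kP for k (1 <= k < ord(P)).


Enumerate multiples of P until we hit Q = (2, 3):
  1P = (16, 14)
  2P = (2, 3)
Match found at i = 2.

k = 2


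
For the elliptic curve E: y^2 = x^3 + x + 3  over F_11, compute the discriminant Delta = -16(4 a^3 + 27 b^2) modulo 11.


4 a^3 + 27 b^2 = 4*1^3 + 27*3^2 = 4 + 243 = 247
Delta = -16 * (247) = -3952
Delta mod 11 = 8

Delta = 8 (mod 11)


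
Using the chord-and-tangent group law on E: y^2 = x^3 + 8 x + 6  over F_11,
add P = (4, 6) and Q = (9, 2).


P != Q, so use the chord formula.
s = (y2 - y1) / (x2 - x1) = (7) / (5) mod 11 = 8
x3 = s^2 - x1 - x2 mod 11 = 8^2 - 4 - 9 = 7
y3 = s (x1 - x3) - y1 mod 11 = 8 * (4 - 7) - 6 = 3

P + Q = (7, 3)


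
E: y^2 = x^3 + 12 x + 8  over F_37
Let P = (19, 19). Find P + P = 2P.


Doubling: s = (3 x1^2 + a) / (2 y1)
s = (3*19^2 + 12) / (2*19) mod 37 = 22
x3 = s^2 - 2 x1 mod 37 = 22^2 - 2*19 = 2
y3 = s (x1 - x3) - y1 mod 37 = 22 * (19 - 2) - 19 = 22

2P = (2, 22)


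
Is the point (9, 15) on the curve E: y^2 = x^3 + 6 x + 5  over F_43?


Check whether y^2 = x^3 + 6 x + 5 (mod 43) for (x, y) = (9, 15).
LHS: y^2 = 15^2 mod 43 = 10
RHS: x^3 + 6 x + 5 = 9^3 + 6*9 + 5 mod 43 = 14
LHS != RHS

No, not on the curve


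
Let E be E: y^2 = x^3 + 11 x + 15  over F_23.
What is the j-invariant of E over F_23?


Delta = -16(4 a^3 + 27 b^2) mod 23 = 6
-1728 * (4 a)^3 = -1728 * (4*11)^3 mod 23 = 1
j = 1 * 6^(-1) mod 23 = 4

j = 4 (mod 23)


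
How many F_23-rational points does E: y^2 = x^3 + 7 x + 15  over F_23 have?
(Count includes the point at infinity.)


For each x in F_23, count y with y^2 = x^3 + 7 x + 15 mod 23:
  x = 1: RHS = 0, y in [0]  -> 1 point(s)
  x = 7: RHS = 16, y in [4, 19]  -> 2 point(s)
  x = 8: RHS = 8, y in [10, 13]  -> 2 point(s)
  x = 9: RHS = 2, y in [5, 18]  -> 2 point(s)
  x = 10: RHS = 4, y in [2, 21]  -> 2 point(s)
  x = 13: RHS = 3, y in [7, 16]  -> 2 point(s)
  x = 18: RHS = 16, y in [4, 19]  -> 2 point(s)
  x = 20: RHS = 13, y in [6, 17]  -> 2 point(s)
  x = 21: RHS = 16, y in [4, 19]  -> 2 point(s)
Affine points: 17. Add the point at infinity: total = 18.

#E(F_23) = 18


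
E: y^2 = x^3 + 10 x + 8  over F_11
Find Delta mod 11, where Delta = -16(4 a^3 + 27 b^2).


4 a^3 + 27 b^2 = 4*10^3 + 27*8^2 = 4000 + 1728 = 5728
Delta = -16 * (5728) = -91648
Delta mod 11 = 4

Delta = 4 (mod 11)


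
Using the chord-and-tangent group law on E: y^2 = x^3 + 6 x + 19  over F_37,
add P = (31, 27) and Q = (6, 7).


P != Q, so use the chord formula.
s = (y2 - y1) / (x2 - x1) = (17) / (12) mod 37 = 23
x3 = s^2 - x1 - x2 mod 37 = 23^2 - 31 - 6 = 11
y3 = s (x1 - x3) - y1 mod 37 = 23 * (31 - 11) - 27 = 26

P + Q = (11, 26)


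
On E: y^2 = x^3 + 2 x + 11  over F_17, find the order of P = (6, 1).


Compute successive multiples of P until we hit O:
  1P = (6, 1)
  2P = (4, 7)
  3P = (16, 12)
  4P = (11, 2)
  5P = (15, 4)
  6P = (15, 13)
  7P = (11, 15)
  8P = (16, 5)
  ... (continuing to 11P)
  11P = O

ord(P) = 11


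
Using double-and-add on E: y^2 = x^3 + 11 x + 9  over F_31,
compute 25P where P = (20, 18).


k = 25 = 11001_2 (binary, LSB first: 10011)
Double-and-add from P = (20, 18):
  bit 0 = 1: acc = O + (20, 18) = (20, 18)
  bit 1 = 0: acc unchanged = (20, 18)
  bit 2 = 0: acc unchanged = (20, 18)
  bit 3 = 1: acc = (20, 18) + (29, 14) = (22, 7)
  bit 4 = 1: acc = (22, 7) + (18, 5) = (30, 20)

25P = (30, 20)


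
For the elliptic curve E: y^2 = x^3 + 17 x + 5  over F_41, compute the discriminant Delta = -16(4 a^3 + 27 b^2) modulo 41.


4 a^3 + 27 b^2 = 4*17^3 + 27*5^2 = 19652 + 675 = 20327
Delta = -16 * (20327) = -325232
Delta mod 41 = 21

Delta = 21 (mod 41)


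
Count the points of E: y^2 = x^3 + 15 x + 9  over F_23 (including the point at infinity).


For each x in F_23, count y with y^2 = x^3 + 15 x + 9 mod 23:
  x = 0: RHS = 9, y in [3, 20]  -> 2 point(s)
  x = 1: RHS = 2, y in [5, 18]  -> 2 point(s)
  x = 2: RHS = 1, y in [1, 22]  -> 2 point(s)
  x = 3: RHS = 12, y in [9, 14]  -> 2 point(s)
  x = 4: RHS = 18, y in [8, 15]  -> 2 point(s)
  x = 5: RHS = 2, y in [5, 18]  -> 2 point(s)
  x = 6: RHS = 16, y in [4, 19]  -> 2 point(s)
  x = 10: RHS = 9, y in [3, 20]  -> 2 point(s)
  x = 12: RHS = 8, y in [10, 13]  -> 2 point(s)
  x = 13: RHS = 9, y in [3, 20]  -> 2 point(s)
  x = 17: RHS = 2, y in [5, 18]  -> 2 point(s)
  x = 18: RHS = 16, y in [4, 19]  -> 2 point(s)
  x = 19: RHS = 0, y in [0]  -> 1 point(s)
  x = 20: RHS = 6, y in [11, 12]  -> 2 point(s)
  x = 22: RHS = 16, y in [4, 19]  -> 2 point(s)
Affine points: 29. Add the point at infinity: total = 30.

#E(F_23) = 30


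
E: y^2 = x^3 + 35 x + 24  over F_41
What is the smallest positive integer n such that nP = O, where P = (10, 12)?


Compute successive multiples of P until we hit O:
  1P = (10, 12)
  2P = (25, 40)
  3P = (37, 36)
  4P = (12, 9)
  5P = (11, 10)
  6P = (24, 16)
  7P = (28, 18)
  8P = (35, 7)
  ... (continuing to 47P)
  47P = O

ord(P) = 47


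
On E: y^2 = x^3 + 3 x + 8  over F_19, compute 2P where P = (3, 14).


Doubling: s = (3 x1^2 + a) / (2 y1)
s = (3*3^2 + 3) / (2*14) mod 19 = 16
x3 = s^2 - 2 x1 mod 19 = 16^2 - 2*3 = 3
y3 = s (x1 - x3) - y1 mod 19 = 16 * (3 - 3) - 14 = 5

2P = (3, 5)


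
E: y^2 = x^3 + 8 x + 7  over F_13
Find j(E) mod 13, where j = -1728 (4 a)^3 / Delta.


Delta = -16(4 a^3 + 27 b^2) mod 13 = 1
-1728 * (4 a)^3 = -1728 * (4*8)^3 mod 13 = 8
j = 8 * 1^(-1) mod 13 = 8

j = 8 (mod 13)


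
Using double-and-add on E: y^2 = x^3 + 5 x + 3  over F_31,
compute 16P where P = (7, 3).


k = 16 = 10000_2 (binary, LSB first: 00001)
Double-and-add from P = (7, 3):
  bit 0 = 0: acc unchanged = O
  bit 1 = 0: acc unchanged = O
  bit 2 = 0: acc unchanged = O
  bit 3 = 0: acc unchanged = O
  bit 4 = 1: acc = O + (16, 5) = (16, 5)

16P = (16, 5)


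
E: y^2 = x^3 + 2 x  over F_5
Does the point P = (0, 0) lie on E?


Check whether y^2 = x^3 + 2 x + 0 (mod 5) for (x, y) = (0, 0).
LHS: y^2 = 0^2 mod 5 = 0
RHS: x^3 + 2 x + 0 = 0^3 + 2*0 + 0 mod 5 = 0
LHS = RHS

Yes, on the curve


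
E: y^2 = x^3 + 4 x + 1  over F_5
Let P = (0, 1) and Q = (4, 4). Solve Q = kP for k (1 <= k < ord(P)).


Enumerate multiples of P until we hit Q = (4, 4):
  1P = (0, 1)
  2P = (4, 1)
  3P = (1, 4)
  4P = (3, 0)
  5P = (1, 1)
  6P = (4, 4)
Match found at i = 6.

k = 6


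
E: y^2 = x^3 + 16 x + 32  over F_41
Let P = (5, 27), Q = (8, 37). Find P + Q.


P != Q, so use the chord formula.
s = (y2 - y1) / (x2 - x1) = (10) / (3) mod 41 = 17
x3 = s^2 - x1 - x2 mod 41 = 17^2 - 5 - 8 = 30
y3 = s (x1 - x3) - y1 mod 41 = 17 * (5 - 30) - 27 = 40

P + Q = (30, 40)


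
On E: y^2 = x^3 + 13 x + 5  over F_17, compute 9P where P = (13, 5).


k = 9 = 1001_2 (binary, LSB first: 1001)
Double-and-add from P = (13, 5):
  bit 0 = 1: acc = O + (13, 5) = (13, 5)
  bit 1 = 0: acc unchanged = (13, 5)
  bit 2 = 0: acc unchanged = (13, 5)
  bit 3 = 1: acc = (13, 5) + (9, 1) = (13, 12)

9P = (13, 12)


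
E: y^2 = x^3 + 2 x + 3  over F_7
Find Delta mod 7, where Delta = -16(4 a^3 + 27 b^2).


4 a^3 + 27 b^2 = 4*2^3 + 27*3^2 = 32 + 243 = 275
Delta = -16 * (275) = -4400
Delta mod 7 = 3

Delta = 3 (mod 7)


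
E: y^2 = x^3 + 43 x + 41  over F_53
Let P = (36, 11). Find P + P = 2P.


Doubling: s = (3 x1^2 + a) / (2 y1)
s = (3*36^2 + 43) / (2*11) mod 53 = 51
x3 = s^2 - 2 x1 mod 53 = 51^2 - 2*36 = 38
y3 = s (x1 - x3) - y1 mod 53 = 51 * (36 - 38) - 11 = 46

2P = (38, 46)


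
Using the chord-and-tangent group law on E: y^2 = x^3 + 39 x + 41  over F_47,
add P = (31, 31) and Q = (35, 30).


P != Q, so use the chord formula.
s = (y2 - y1) / (x2 - x1) = (46) / (4) mod 47 = 35
x3 = s^2 - x1 - x2 mod 47 = 35^2 - 31 - 35 = 31
y3 = s (x1 - x3) - y1 mod 47 = 35 * (31 - 31) - 31 = 16

P + Q = (31, 16)


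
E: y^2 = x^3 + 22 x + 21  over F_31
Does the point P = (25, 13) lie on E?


Check whether y^2 = x^3 + 22 x + 21 (mod 31) for (x, y) = (25, 13).
LHS: y^2 = 13^2 mod 31 = 14
RHS: x^3 + 22 x + 21 = 25^3 + 22*25 + 21 mod 31 = 14
LHS = RHS

Yes, on the curve


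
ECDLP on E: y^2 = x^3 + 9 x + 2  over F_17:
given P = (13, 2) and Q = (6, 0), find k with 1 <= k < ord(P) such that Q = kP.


Enumerate multiples of P until we hit Q = (6, 0):
  1P = (13, 2)
  2P = (6, 0)
Match found at i = 2.

k = 2


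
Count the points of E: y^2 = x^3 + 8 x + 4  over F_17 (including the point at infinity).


For each x in F_17, count y with y^2 = x^3 + 8 x + 4 mod 17:
  x = 0: RHS = 4, y in [2, 15]  -> 2 point(s)
  x = 1: RHS = 13, y in [8, 9]  -> 2 point(s)
  x = 3: RHS = 4, y in [2, 15]  -> 2 point(s)
  x = 4: RHS = 15, y in [7, 10]  -> 2 point(s)
  x = 5: RHS = 16, y in [4, 13]  -> 2 point(s)
  x = 6: RHS = 13, y in [8, 9]  -> 2 point(s)
  x = 8: RHS = 2, y in [6, 11]  -> 2 point(s)
  x = 10: RHS = 13, y in [8, 9]  -> 2 point(s)
  x = 12: RHS = 9, y in [3, 14]  -> 2 point(s)
  x = 14: RHS = 4, y in [2, 15]  -> 2 point(s)
Affine points: 20. Add the point at infinity: total = 21.

#E(F_17) = 21


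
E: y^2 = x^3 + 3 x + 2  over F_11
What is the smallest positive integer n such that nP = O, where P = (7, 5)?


Compute successive multiples of P until we hit O:
  1P = (7, 5)
  2P = (2, 4)
  3P = (6, 4)
  4P = (10, 3)
  5P = (3, 7)
  6P = (4, 10)
  7P = (4, 1)
  8P = (3, 4)
  ... (continuing to 13P)
  13P = O

ord(P) = 13


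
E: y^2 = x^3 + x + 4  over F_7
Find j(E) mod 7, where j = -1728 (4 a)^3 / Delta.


Delta = -16(4 a^3 + 27 b^2) mod 7 = 3
-1728 * (4 a)^3 = -1728 * (4*1)^3 mod 7 = 1
j = 1 * 3^(-1) mod 7 = 5

j = 5 (mod 7)


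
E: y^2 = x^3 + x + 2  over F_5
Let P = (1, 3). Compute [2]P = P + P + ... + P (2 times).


k = 2 = 10_2 (binary, LSB first: 01)
Double-and-add from P = (1, 3):
  bit 0 = 0: acc unchanged = O
  bit 1 = 1: acc = O + (4, 0) = (4, 0)

2P = (4, 0)


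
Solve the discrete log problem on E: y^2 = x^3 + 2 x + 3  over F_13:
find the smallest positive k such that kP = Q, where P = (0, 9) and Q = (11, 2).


Enumerate multiples of P until we hit Q = (11, 2):
  1P = (0, 9)
  2P = (9, 3)
  3P = (3, 6)
  4P = (11, 2)
Match found at i = 4.

k = 4


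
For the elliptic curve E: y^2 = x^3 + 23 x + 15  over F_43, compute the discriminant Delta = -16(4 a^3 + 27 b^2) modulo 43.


4 a^3 + 27 b^2 = 4*23^3 + 27*15^2 = 48668 + 6075 = 54743
Delta = -16 * (54743) = -875888
Delta mod 43 = 22

Delta = 22 (mod 43)


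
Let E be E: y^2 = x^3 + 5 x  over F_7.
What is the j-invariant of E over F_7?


Delta = -16(4 a^3 + 27 b^2) mod 7 = 1
-1728 * (4 a)^3 = -1728 * (4*5)^3 mod 7 = 6
j = 6 * 1^(-1) mod 7 = 6

j = 6 (mod 7)


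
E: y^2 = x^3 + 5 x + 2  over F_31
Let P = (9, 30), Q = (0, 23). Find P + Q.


P != Q, so use the chord formula.
s = (y2 - y1) / (x2 - x1) = (24) / (22) mod 31 = 18
x3 = s^2 - x1 - x2 mod 31 = 18^2 - 9 - 0 = 5
y3 = s (x1 - x3) - y1 mod 31 = 18 * (9 - 5) - 30 = 11

P + Q = (5, 11)


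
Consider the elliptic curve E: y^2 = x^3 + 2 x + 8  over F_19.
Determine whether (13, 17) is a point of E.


Check whether y^2 = x^3 + 2 x + 8 (mod 19) for (x, y) = (13, 17).
LHS: y^2 = 17^2 mod 19 = 4
RHS: x^3 + 2 x + 8 = 13^3 + 2*13 + 8 mod 19 = 8
LHS != RHS

No, not on the curve


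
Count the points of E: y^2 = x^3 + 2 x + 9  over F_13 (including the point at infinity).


For each x in F_13, count y with y^2 = x^3 + 2 x + 9 mod 13:
  x = 0: RHS = 9, y in [3, 10]  -> 2 point(s)
  x = 1: RHS = 12, y in [5, 8]  -> 2 point(s)
  x = 3: RHS = 3, y in [4, 9]  -> 2 point(s)
  x = 4: RHS = 3, y in [4, 9]  -> 2 point(s)
  x = 5: RHS = 1, y in [1, 12]  -> 2 point(s)
  x = 6: RHS = 3, y in [4, 9]  -> 2 point(s)
  x = 8: RHS = 4, y in [2, 11]  -> 2 point(s)
  x = 11: RHS = 10, y in [6, 7]  -> 2 point(s)
Affine points: 16. Add the point at infinity: total = 17.

#E(F_13) = 17


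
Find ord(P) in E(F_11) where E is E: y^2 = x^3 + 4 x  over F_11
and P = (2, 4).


Compute successive multiples of P until we hit O:
  1P = (2, 4)
  2P = (0, 0)
  3P = (2, 7)
  4P = O

ord(P) = 4


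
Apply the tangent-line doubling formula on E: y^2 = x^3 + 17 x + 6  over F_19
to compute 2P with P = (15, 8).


Doubling: s = (3 x1^2 + a) / (2 y1)
s = (3*15^2 + 17) / (2*8) mod 19 = 10
x3 = s^2 - 2 x1 mod 19 = 10^2 - 2*15 = 13
y3 = s (x1 - x3) - y1 mod 19 = 10 * (15 - 13) - 8 = 12

2P = (13, 12)


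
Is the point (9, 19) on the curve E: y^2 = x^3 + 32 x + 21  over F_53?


Check whether y^2 = x^3 + 32 x + 21 (mod 53) for (x, y) = (9, 19).
LHS: y^2 = 19^2 mod 53 = 43
RHS: x^3 + 32 x + 21 = 9^3 + 32*9 + 21 mod 53 = 31
LHS != RHS

No, not on the curve


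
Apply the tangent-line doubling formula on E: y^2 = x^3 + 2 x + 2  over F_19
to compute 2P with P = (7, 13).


Doubling: s = (3 x1^2 + a) / (2 y1)
s = (3*7^2 + 2) / (2*13) mod 19 = 5
x3 = s^2 - 2 x1 mod 19 = 5^2 - 2*7 = 11
y3 = s (x1 - x3) - y1 mod 19 = 5 * (7 - 11) - 13 = 5

2P = (11, 5)


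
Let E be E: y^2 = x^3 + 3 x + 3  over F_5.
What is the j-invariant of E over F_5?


Delta = -16(4 a^3 + 27 b^2) mod 5 = 4
-1728 * (4 a)^3 = -1728 * (4*3)^3 mod 5 = 1
j = 1 * 4^(-1) mod 5 = 4

j = 4 (mod 5)


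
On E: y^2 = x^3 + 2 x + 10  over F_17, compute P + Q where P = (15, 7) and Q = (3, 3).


P != Q, so use the chord formula.
s = (y2 - y1) / (x2 - x1) = (13) / (5) mod 17 = 6
x3 = s^2 - x1 - x2 mod 17 = 6^2 - 15 - 3 = 1
y3 = s (x1 - x3) - y1 mod 17 = 6 * (15 - 1) - 7 = 9

P + Q = (1, 9)


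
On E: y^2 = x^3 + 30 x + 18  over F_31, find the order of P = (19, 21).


Compute successive multiples of P until we hit O:
  1P = (19, 21)
  2P = (21, 19)
  3P = (23, 14)
  4P = (25, 5)
  5P = (1, 24)
  6P = (5, 18)
  7P = (11, 25)
  8P = (9, 5)
  ... (continuing to 38P)
  38P = O

ord(P) = 38


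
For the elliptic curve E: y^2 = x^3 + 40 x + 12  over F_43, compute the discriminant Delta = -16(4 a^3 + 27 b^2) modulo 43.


4 a^3 + 27 b^2 = 4*40^3 + 27*12^2 = 256000 + 3888 = 259888
Delta = -16 * (259888) = -4158208
Delta mod 43 = 21

Delta = 21 (mod 43)


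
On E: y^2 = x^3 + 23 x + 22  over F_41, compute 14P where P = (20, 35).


k = 14 = 1110_2 (binary, LSB first: 0111)
Double-and-add from P = (20, 35):
  bit 0 = 0: acc unchanged = O
  bit 1 = 1: acc = O + (17, 18) = (17, 18)
  bit 2 = 1: acc = (17, 18) + (39, 3) = (3, 6)
  bit 3 = 1: acc = (3, 6) + (5, 4) = (34, 25)

14P = (34, 25)


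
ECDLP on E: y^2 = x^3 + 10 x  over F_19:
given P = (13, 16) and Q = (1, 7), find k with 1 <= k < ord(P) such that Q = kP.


Enumerate multiples of P until we hit Q = (1, 7):
  1P = (13, 16)
  2P = (4, 16)
  3P = (2, 3)
  4P = (1, 12)
  5P = (3, 0)
  6P = (1, 7)
Match found at i = 6.

k = 6


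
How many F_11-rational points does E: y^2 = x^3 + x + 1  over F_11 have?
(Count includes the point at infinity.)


For each x in F_11, count y with y^2 = x^3 + 1 x + 1 mod 11:
  x = 0: RHS = 1, y in [1, 10]  -> 2 point(s)
  x = 1: RHS = 3, y in [5, 6]  -> 2 point(s)
  x = 2: RHS = 0, y in [0]  -> 1 point(s)
  x = 3: RHS = 9, y in [3, 8]  -> 2 point(s)
  x = 4: RHS = 3, y in [5, 6]  -> 2 point(s)
  x = 6: RHS = 3, y in [5, 6]  -> 2 point(s)
  x = 8: RHS = 4, y in [2, 9]  -> 2 point(s)
Affine points: 13. Add the point at infinity: total = 14.

#E(F_11) = 14


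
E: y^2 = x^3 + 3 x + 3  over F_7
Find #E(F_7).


For each x in F_7, count y with y^2 = x^3 + 3 x + 3 mod 7:
  x = 1: RHS = 0, y in [0]  -> 1 point(s)
  x = 3: RHS = 4, y in [2, 5]  -> 2 point(s)
  x = 4: RHS = 2, y in [3, 4]  -> 2 point(s)
Affine points: 5. Add the point at infinity: total = 6.

#E(F_7) = 6


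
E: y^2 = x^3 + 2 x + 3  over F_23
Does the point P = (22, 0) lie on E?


Check whether y^2 = x^3 + 2 x + 3 (mod 23) for (x, y) = (22, 0).
LHS: y^2 = 0^2 mod 23 = 0
RHS: x^3 + 2 x + 3 = 22^3 + 2*22 + 3 mod 23 = 0
LHS = RHS

Yes, on the curve


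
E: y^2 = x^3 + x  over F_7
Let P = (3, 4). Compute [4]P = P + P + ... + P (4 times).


k = 4 = 100_2 (binary, LSB first: 001)
Double-and-add from P = (3, 4):
  bit 0 = 0: acc unchanged = O
  bit 1 = 0: acc unchanged = O
  bit 2 = 1: acc = O + (0, 0) = (0, 0)

4P = (0, 0)


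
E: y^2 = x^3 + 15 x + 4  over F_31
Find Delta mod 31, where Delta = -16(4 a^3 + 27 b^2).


4 a^3 + 27 b^2 = 4*15^3 + 27*4^2 = 13500 + 432 = 13932
Delta = -16 * (13932) = -222912
Delta mod 31 = 9

Delta = 9 (mod 31)


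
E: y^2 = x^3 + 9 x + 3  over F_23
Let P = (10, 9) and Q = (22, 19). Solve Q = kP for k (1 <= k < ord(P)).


Enumerate multiples of P until we hit Q = (22, 19):
  1P = (10, 9)
  2P = (7, 8)
  3P = (1, 17)
  4P = (2, 12)
  5P = (0, 16)
  6P = (22, 4)
  7P = (22, 19)
Match found at i = 7.

k = 7


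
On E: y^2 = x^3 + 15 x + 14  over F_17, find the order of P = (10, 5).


Compute successive multiples of P until we hit O:
  1P = (10, 5)
  2P = (16, 10)
  3P = (12, 16)
  4P = (4, 11)
  5P = (4, 6)
  6P = (12, 1)
  7P = (16, 7)
  8P = (10, 12)
  ... (continuing to 9P)
  9P = O

ord(P) = 9


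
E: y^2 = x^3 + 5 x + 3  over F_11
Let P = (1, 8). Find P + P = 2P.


Doubling: s = (3 x1^2 + a) / (2 y1)
s = (3*1^2 + 5) / (2*8) mod 11 = 6
x3 = s^2 - 2 x1 mod 11 = 6^2 - 2*1 = 1
y3 = s (x1 - x3) - y1 mod 11 = 6 * (1 - 1) - 8 = 3

2P = (1, 3)


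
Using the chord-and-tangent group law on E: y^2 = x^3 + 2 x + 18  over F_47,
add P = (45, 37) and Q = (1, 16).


P != Q, so use the chord formula.
s = (y2 - y1) / (x2 - x1) = (26) / (3) mod 47 = 40
x3 = s^2 - x1 - x2 mod 47 = 40^2 - 45 - 1 = 3
y3 = s (x1 - x3) - y1 mod 47 = 40 * (45 - 3) - 37 = 45

P + Q = (3, 45)


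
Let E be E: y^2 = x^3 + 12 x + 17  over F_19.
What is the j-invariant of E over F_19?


Delta = -16(4 a^3 + 27 b^2) mod 19 = 8
-1728 * (4 a)^3 = -1728 * (4*12)^3 mod 19 = 12
j = 12 * 8^(-1) mod 19 = 11

j = 11 (mod 19)


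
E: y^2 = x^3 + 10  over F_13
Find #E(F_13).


For each x in F_13, count y with y^2 = x^3 + 0 x + 10 mod 13:
  x = 0: RHS = 10, y in [6, 7]  -> 2 point(s)
  x = 4: RHS = 9, y in [3, 10]  -> 2 point(s)
  x = 10: RHS = 9, y in [3, 10]  -> 2 point(s)
  x = 12: RHS = 9, y in [3, 10]  -> 2 point(s)
Affine points: 8. Add the point at infinity: total = 9.

#E(F_13) = 9


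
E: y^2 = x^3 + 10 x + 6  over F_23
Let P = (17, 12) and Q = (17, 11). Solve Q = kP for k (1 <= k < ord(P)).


Enumerate multiples of P until we hit Q = (17, 11):
  1P = (17, 12)
  2P = (21, 22)
  3P = (20, 15)
  4P = (10, 18)
  5P = (8, 0)
  6P = (10, 5)
  7P = (20, 8)
  8P = (21, 1)
  9P = (17, 11)
Match found at i = 9.

k = 9


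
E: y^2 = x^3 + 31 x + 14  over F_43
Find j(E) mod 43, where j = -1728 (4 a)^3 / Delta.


Delta = -16(4 a^3 + 27 b^2) mod 43 = 34
-1728 * (4 a)^3 = -1728 * (4*31)^3 mod 43 = 11
j = 11 * 34^(-1) mod 43 = 37

j = 37 (mod 43)


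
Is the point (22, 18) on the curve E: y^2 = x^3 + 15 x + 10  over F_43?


Check whether y^2 = x^3 + 15 x + 10 (mod 43) for (x, y) = (22, 18).
LHS: y^2 = 18^2 mod 43 = 23
RHS: x^3 + 15 x + 10 = 22^3 + 15*22 + 10 mod 43 = 23
LHS = RHS

Yes, on the curve


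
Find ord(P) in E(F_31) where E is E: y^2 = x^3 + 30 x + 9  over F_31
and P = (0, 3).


Compute successive multiples of P until we hit O:
  1P = (0, 3)
  2P = (25, 27)
  3P = (22, 23)
  4P = (17, 21)
  5P = (3, 23)
  6P = (7, 2)
  7P = (12, 12)
  8P = (6, 8)
  ... (continuing to 37P)
  37P = O

ord(P) = 37
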